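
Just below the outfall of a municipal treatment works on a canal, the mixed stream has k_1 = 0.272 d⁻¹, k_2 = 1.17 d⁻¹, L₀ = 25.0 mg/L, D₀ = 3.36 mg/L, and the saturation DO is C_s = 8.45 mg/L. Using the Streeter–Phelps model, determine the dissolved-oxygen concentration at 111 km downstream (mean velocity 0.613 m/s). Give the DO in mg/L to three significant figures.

DO ≈ 4.53 mg/L

Travel time t = x/v = 111 km / (0.613 m/s) = 111000 m / 0.613 m/s = 181100 s = 2.096 d.
k_1 L₀/(k_2−k_1) = 0.272×25.0/(1.17−0.272) = 6.800/0.8980 = 7.572 mg/L.
e^(−k_1 t) = e^(−0.272×2.096) = 0.5655; e^(−k_2 t) = e^(−1.17×2.096) = 0.08611.
D = 7.572 × (0.5655 − 0.08611) + 3.36 × 0.08611 = 3.630 + 0.2893 = 3.919 mg/L.
DO = C_s − D = 8.45 − 3.919 = 4.531 mg/L.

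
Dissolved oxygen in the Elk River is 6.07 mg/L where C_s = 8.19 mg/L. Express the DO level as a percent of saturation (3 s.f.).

% saturation = C/C_s × 100 = 6.07/8.19 × 100 = 74.1 %.

74.1 % saturation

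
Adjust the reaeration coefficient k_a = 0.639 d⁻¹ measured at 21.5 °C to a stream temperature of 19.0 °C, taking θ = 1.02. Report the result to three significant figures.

k_a(T₂) = k_a(T₁) · θ^(T₂−T₁) = 0.639 × 1.02^(19.0−21.5)
= 0.639 × 1.02^-2.50 = 0.639 × 0.9517 = 0.6081 d⁻¹.

k_a ≈ 0.608 d⁻¹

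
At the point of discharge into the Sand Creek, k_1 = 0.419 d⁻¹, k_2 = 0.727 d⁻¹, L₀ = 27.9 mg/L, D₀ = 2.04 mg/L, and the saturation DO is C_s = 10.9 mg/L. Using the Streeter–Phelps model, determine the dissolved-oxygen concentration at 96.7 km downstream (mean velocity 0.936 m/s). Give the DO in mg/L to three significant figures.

DO ≈ 2.96 mg/L

Travel time t = x/v = 96.7 km / (0.936 m/s) = 96700 m / 0.936 m/s = 103300 s = 1.196 d.
k_1 L₀/(k_2−k_1) = 0.419×27.9/(0.727−0.419) = 11.69/0.3080 = 37.95 mg/L.
e^(−k_1 t) = e^(−0.419×1.196) = 0.6059; e^(−k_2 t) = e^(−0.727×1.196) = 0.4192.
D = 37.95 × (0.6059 − 0.4192) + 2.04 × 0.4192 = 7.085 + 0.8553 = 7.940 mg/L.
DO = C_s − D = 10.9 − 7.940 = 2.960 mg/L.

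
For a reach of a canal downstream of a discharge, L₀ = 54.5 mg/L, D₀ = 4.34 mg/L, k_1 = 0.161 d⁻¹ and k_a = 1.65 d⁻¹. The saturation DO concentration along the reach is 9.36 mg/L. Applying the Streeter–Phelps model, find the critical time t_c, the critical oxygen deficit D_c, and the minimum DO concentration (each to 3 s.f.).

With k_a/k_1 = 10.25 and 1 − D₀(k_a−k_1)/(k_1 L₀) = 0.2635,
t_c = ln(10.25 × 0.2635) / (1.65 − 0.161) = ln(2.701) / 1.489 = 0.9935/1.489 = 0.6672 d.
L(t_c) = L₀ e^(−k_1 t_c) = 54.5 × 0.8981 = 48.95 mg/L, and at the critical point k_a D_c = k_1 L, so D_c = (0.161/1.65) × 48.95 = 4.776 mg/L.
Minimum DO = C_s − D_c = 9.36 − 4.776 = 4.584 mg/L.

t_c ≈ 0.667 d; D_c ≈ 4.78 mg/L; min DO ≈ 4.58 mg/L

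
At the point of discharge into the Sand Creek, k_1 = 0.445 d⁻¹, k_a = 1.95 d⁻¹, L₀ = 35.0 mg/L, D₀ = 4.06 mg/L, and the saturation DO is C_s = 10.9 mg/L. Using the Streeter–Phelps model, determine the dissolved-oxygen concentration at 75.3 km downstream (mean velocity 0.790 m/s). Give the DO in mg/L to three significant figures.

DO ≈ 5.30 mg/L

Travel time t = x/v = 75.3 km / (0.790 m/s) = 75300 m / 0.790 m/s = 95320 s = 1.103 d.
k_1 L₀/(k_a−k_1) = 0.445×35.0/(1.95−0.445) = 15.58/1.505 = 10.35 mg/L.
e^(−k_1 t) = e^(−0.445×1.103) = 0.6121; e^(−k_a t) = e^(−1.95×1.103) = 0.1163.
D = 10.35 × (0.6121 − 0.1163) + 4.06 × 0.1163 = 5.130 + 0.4723 = 5.602 mg/L.
DO = C_s − D = 10.9 − 5.602 = 5.298 mg/L.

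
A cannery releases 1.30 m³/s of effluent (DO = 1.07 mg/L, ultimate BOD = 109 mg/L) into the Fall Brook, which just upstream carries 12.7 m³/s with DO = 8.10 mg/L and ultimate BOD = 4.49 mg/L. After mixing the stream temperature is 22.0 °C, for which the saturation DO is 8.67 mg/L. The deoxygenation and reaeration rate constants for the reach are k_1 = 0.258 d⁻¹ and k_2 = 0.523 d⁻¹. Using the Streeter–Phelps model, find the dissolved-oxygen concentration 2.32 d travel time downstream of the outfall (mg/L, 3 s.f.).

DO ≈ 4.82 mg/L

Mixed DO = (12.7×8.10 + 1.30×1.07)/(12.7+1.30) = 104.3/14.00 = 7.447 mg/L.
Mixed L₀ = (12.7×4.49 + 1.30×109)/(14.00) = 198.7/14.00 = 14.19 mg/L.
Initial deficit D₀ = C_s − DO₀ = 8.67 − 7.447 = 1.223 mg/L.
D(2.32) = [0.258×14.19/(0.523−0.258)](e^(−0.258×2.32) − e^(−0.523×2.32)) + 1.223 e^(−0.523×2.32)
= 13.82 × (0.5496 − 0.2972) + 1.223 × 0.2972 = 3.852 mg/L.
DO = 8.67 − 3.852 = 4.818 mg/L.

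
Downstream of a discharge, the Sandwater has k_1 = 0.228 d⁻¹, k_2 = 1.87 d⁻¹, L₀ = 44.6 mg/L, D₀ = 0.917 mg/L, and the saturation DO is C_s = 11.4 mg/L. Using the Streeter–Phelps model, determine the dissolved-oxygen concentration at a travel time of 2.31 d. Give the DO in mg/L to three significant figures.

DO ≈ 7.81 mg/L

k_1 L₀/(k_2−k_1) = 0.228×44.6/(1.87−0.228) = 10.17/1.642 = 6.193 mg/L.
e^(−k_1 t) = e^(−0.228×2.310) = 0.5906; e^(−k_2 t) = e^(−1.87×2.310) = 0.01330.
D = 6.193 × (0.5906 − 0.01330) + 0.917 × 0.01330 = 3.575 + 0.01220 = 3.587 mg/L.
DO = C_s − D = 11.4 − 3.587 = 7.813 mg/L.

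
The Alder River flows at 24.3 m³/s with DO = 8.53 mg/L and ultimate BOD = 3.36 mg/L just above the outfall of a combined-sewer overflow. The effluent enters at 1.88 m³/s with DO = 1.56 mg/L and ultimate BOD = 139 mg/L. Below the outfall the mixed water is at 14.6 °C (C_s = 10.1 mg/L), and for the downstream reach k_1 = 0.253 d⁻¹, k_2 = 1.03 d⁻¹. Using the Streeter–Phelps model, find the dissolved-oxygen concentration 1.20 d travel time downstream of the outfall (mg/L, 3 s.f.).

Mixed DO = (24.3×8.53 + 1.88×1.56)/(24.3+1.88) = 210.2/26.18 = 8.029 mg/L.
Mixed L₀ = (24.3×3.36 + 1.88×139)/(26.18) = 343.0/26.18 = 13.10 mg/L.
Initial deficit D₀ = C_s − DO₀ = 10.1 − 8.029 = 2.071 mg/L.
D(1.20) = [0.253×13.10/(1.03−0.253)](e^(−0.253×1.20) − e^(−1.03×1.20)) + 2.071 e^(−1.03×1.20)
= 4.266 × (0.7382 − 0.2905) + 2.071 × 0.2905 = 2.511 mg/L.
DO = 10.1 − 2.511 = 7.589 mg/L.

DO ≈ 7.59 mg/L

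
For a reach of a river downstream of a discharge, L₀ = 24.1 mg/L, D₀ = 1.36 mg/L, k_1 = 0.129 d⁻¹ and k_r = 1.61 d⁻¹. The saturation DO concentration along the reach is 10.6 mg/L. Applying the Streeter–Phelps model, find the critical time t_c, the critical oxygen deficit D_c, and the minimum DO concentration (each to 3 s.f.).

t_c = [1/(k_r−k_1)] ln[(k_r/k_1)(1 − D₀(k_r−k_1)/(k_1 L₀))]
= [1/(1.61−0.129)] ln[(1.61/0.129)(1 − 1.36×1.481/(0.129×24.1))]
= (1/1.481) ln[12.48 × 0.3521] = 0.6752 × ln(4.395) = 0.6752 × 1.480 = 0.9996 d.
D_c = (k_1/k_r) L₀ e^(−k_1 t_c) = (0.129/1.61) × 24.1 × e^(−0.129×0.9996) = 0.08012 × 24.1 × 0.8790 = 1.697 mg/L.
Minimum DO = C_s − D_c = 10.6 − 1.697 = 8.903 mg/L.

t_c ≈ 1.00 d; D_c ≈ 1.70 mg/L; min DO ≈ 8.90 mg/L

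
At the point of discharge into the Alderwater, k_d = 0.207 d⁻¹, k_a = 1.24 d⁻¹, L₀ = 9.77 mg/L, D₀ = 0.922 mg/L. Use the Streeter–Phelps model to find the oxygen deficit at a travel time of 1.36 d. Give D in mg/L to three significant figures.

k_d L₀/(k_a−k_d) = 0.207×9.77/(1.24−0.207) = 2.022/1.033 = 1.958 mg/L.
e^(−k_d t) = e^(−0.207×1.360) = 0.7546; e^(−k_a t) = e^(−1.24×1.360) = 0.1852.
D = 1.958 × (0.7546 − 0.1852) + 0.922 × 0.1852 = 1.115 + 0.1707 = 1.286 mg/L.

D ≈ 1.29 mg/L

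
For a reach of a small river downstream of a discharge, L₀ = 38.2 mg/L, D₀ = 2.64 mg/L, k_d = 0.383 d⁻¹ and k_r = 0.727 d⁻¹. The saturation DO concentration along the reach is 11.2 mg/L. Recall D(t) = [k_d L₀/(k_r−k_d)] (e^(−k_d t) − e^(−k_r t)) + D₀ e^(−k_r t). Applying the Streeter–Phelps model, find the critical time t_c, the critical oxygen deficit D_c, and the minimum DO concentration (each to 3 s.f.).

t_c = [1/(k_r−k_d)] ln[(k_r/k_d)(1 − D₀(k_r−k_d)/(k_d L₀))]
= [1/(0.727−0.383)] ln[(0.727/0.383)(1 − 2.64×0.3440/(0.383×38.2))]
= (1/0.3440) ln[1.898 × 0.9379] = 2.907 × ln(1.780) = 2.907 × 0.5768 = 1.677 d.
D_c = (k_d/k_r) L₀ e^(−k_d t_c) = (0.383/0.727) × 38.2 × e^(−0.383×1.677) = 0.5268 × 38.2 × 0.5261 = 10.59 mg/L.
Minimum DO = C_s − D_c = 11.2 − 10.59 = 0.6118 mg/L.

t_c ≈ 1.68 d; D_c ≈ 10.6 mg/L; min DO ≈ 0.612 mg/L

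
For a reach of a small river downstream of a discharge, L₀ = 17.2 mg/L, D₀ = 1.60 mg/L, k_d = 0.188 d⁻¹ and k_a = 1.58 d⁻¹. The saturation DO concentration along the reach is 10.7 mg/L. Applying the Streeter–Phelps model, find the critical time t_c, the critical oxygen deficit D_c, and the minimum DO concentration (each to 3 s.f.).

t_c = [1/(k_a−k_d)] ln[(k_a/k_d)(1 − D₀(k_a−k_d)/(k_d L₀))]
= [1/(1.58−0.188)] ln[(1.58/0.188)(1 − 1.60×1.392/(0.188×17.2))]
= (1/1.392) ln[8.404 × 0.3112] = 0.7184 × ln(2.616) = 0.7184 × 0.9615 = 0.6907 d.
D_c = (k_d/k_a) L₀ e^(−k_d t_c) = (0.188/1.58) × 17.2 × e^(−0.188×0.6907) = 0.1190 × 17.2 × 0.8782 = 1.797 mg/L.
Minimum DO = C_s − D_c = 10.7 − 1.797 = 8.903 mg/L.

t_c ≈ 0.691 d; D_c ≈ 1.80 mg/L; min DO ≈ 8.90 mg/L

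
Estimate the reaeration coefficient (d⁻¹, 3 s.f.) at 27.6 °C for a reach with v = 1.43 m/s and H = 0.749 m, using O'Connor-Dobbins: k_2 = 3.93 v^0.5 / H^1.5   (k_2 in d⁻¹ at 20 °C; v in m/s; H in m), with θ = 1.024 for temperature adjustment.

k_2(20) = 3.93 × 1.43^0.5 / 0.749^1.5 = 3.93 × 1.196 / 0.6482 = 7.250 d⁻¹.
k_2(27.6) = 7.250 × 1.024^(27.6−20) = 7.250 × 1.198 = 8.682 d⁻¹.

k_2 ≈ 8.68 d⁻¹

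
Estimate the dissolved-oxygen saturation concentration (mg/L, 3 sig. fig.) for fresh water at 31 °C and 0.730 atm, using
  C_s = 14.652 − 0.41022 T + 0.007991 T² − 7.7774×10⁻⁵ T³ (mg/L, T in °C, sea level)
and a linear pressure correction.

C_s ≈ 5.33 mg/L

At sea level: C_s = 14.652 − 0.41022×31 + 0.007991×31² − 7.7774×10⁻⁵×31³ = 7.298 mg/L.
Pressure correction: C_s' = 7.298 × 0.730 = 5.327 mg/L.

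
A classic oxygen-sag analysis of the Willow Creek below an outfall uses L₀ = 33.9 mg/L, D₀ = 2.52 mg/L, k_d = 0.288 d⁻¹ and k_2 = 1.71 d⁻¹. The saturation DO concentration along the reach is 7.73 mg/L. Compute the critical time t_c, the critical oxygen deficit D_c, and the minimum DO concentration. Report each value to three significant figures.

t_c ≈ 0.931 d; D_c ≈ 4.37 mg/L; min DO ≈ 3.36 mg/L

At the critical point dD/dt = 0, so k_d L₀ e^(−k_d t) = k_2 D. Substituting D(t) from the Streeter–Phelps equation and solving for t gives
t_c = ln[(k_2/k_d)(1 − D₀(k_2−k_d)/(k_d L₀))] / (k_2−k_d).
Here k_2−k_d = 1.422 d⁻¹ and 1 − D₀(k_2−k_d)/(k_d L₀) = 1 − 2.52×1.422/(0.288×33.9) = 0.6330, so
t_c = ln(5.938 × 0.6330) / 1.422 = 1.324 / 1.422 = 0.9310 d.
D_c = (k_d/k_2) L₀ e^(−k_d t_c) = (0.288/1.71) × 33.9 × e^(−0.288×0.9310) = 0.1684 × 33.9 × 0.7648 = 4.367 mg/L.
Minimum DO = C_s − D_c = 7.73 − 4.367 = 3.363 mg/L.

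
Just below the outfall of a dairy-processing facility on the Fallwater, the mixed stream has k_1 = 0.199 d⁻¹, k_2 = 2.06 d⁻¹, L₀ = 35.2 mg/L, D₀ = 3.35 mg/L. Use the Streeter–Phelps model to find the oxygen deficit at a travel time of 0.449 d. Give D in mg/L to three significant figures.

k_1 L₀/(k_2−k_1) = 0.199×35.2/(2.06−0.199) = 7.005/1.861 = 3.764 mg/L.
e^(−k_1 t) = e^(−0.199×0.4490) = 0.9145; e^(−k_2 t) = e^(−2.06×0.4490) = 0.3966.
D = 3.764 × (0.9145 − 0.3966) + 3.35 × 0.3966 = 1.950 + 1.328 = 3.278 mg/L.

D ≈ 3.28 mg/L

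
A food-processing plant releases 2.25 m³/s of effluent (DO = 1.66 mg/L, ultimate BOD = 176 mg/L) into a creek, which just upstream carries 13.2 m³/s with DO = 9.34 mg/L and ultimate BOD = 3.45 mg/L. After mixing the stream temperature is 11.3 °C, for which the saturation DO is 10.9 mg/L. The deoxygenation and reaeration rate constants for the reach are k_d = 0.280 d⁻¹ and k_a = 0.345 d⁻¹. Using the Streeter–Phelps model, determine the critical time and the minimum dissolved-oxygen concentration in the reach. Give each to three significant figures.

t_c ≈ 2.87 d; minimum DO ≈ 0.525 mg/L

Mixed DO = (13.2×9.34 + 2.25×1.66)/(13.2+2.25) = 127.0/15.45 = 8.222 mg/L.
Mixed L₀ = (13.2×3.45 + 2.25×176)/(15.45) = 441.5/15.45 = 28.58 mg/L.
Initial deficit D₀ = C_s − DO₀ = 10.9 − 8.222 = 2.678 mg/L.
t_c = (1/0.06500) ln[(0.345/0.280)(1 − 2.678×0.06500/(0.280×28.58))] = 15.38 × ln(1.205) = 2.873 d.
D_c = (0.280/0.345) × 28.58 × e^(−0.280×2.873) = 0.8116 × 28.58 × 0.4473 = 10.38 mg/L.
Minimum DO = 10.9 − 10.38 = 0.5249 mg/L.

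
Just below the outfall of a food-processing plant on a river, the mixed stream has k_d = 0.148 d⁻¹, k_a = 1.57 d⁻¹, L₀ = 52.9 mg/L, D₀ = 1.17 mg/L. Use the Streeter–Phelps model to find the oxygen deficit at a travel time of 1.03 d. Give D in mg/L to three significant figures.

D ≈ 3.87 mg/L

k_d L₀/(k_a−k_d) = 0.148×52.9/(1.57−0.148) = 7.829/1.422 = 5.506 mg/L.
e^(−k_d t) = e^(−0.148×1.030) = 0.8586; e^(−k_a t) = e^(−1.57×1.030) = 0.1985.
D = 5.506 × (0.8586 − 0.1985) + 1.17 × 0.1985 = 3.635 + 0.2322 = 3.867 mg/L.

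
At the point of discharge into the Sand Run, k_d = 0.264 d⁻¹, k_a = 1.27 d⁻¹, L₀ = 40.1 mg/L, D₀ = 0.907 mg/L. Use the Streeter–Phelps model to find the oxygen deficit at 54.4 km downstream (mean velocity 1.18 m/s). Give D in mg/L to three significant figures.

Travel time t = x/v = 54.4 km / (1.18 m/s) = 54400 m / 1.18 m/s = 46100 s = 0.5336 d.
k_d L₀/(k_a−k_d) = 0.264×40.1/(1.27−0.264) = 10.59/1.006 = 10.52 mg/L.
e^(−k_d t) = e^(−0.264×0.5336) = 0.8686; e^(−k_a t) = e^(−1.27×0.5336) = 0.5078.
D = 10.52 × (0.8686 − 0.5078) + 0.907 × 0.5078 = 3.797 + 0.4606 = 4.257 mg/L.

D ≈ 4.26 mg/L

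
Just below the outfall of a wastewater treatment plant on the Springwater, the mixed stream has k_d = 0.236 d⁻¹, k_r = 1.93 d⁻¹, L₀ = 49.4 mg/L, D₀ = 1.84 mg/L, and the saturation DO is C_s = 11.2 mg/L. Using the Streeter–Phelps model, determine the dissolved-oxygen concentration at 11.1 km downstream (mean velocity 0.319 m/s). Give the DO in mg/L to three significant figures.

Travel time t = x/v = 11.1 km / (0.319 m/s) = 11100 m / 0.319 m/s = 34800 s = 0.4027 d.
k_d L₀/(k_r−k_d) = 0.236×49.4/(1.93−0.236) = 11.66/1.694 = 6.882 mg/L.
e^(−k_d t) = e^(−0.236×0.4027) = 0.9093; e^(−k_r t) = e^(−1.93×0.4027) = 0.4597.
D = 6.882 × (0.9093 − 0.4597) + 1.84 × 0.4597 = 3.095 + 0.8458 = 3.941 mg/L.
DO = C_s − D = 11.2 − 3.941 = 7.259 mg/L.

DO ≈ 7.26 mg/L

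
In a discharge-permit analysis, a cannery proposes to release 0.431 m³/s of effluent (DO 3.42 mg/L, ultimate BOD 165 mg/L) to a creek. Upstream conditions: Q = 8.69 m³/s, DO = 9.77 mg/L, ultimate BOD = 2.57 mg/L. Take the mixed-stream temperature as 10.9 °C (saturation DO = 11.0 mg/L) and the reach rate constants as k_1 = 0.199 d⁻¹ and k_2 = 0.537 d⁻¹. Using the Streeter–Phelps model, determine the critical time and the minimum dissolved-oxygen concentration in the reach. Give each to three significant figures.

t_c ≈ 2.07 d; minimum DO ≈ 8.49 mg/L

Mixed DO = (8.69×9.77 + 0.431×3.42)/(8.69+0.431) = 86.38/9.121 = 9.470 mg/L.
Mixed L₀ = (8.69×2.57 + 0.431×165)/(9.121) = 93.45/9.121 = 10.25 mg/L.
Initial deficit D₀ = C_s − DO₀ = 11.0 − 9.470 = 1.530 mg/L.
t_c = (1/0.3380) ln[(0.537/0.199)(1 − 1.530×0.3380/(0.199×10.25))] = 2.959 × ln(2.014) = 2.071 d.
D_c = (0.199/0.537) × 10.25 × e^(−0.199×2.071) = 0.3706 × 10.25 × 0.6622 = 2.514 mg/L.
Minimum DO = 11.0 − 2.514 = 8.486 mg/L.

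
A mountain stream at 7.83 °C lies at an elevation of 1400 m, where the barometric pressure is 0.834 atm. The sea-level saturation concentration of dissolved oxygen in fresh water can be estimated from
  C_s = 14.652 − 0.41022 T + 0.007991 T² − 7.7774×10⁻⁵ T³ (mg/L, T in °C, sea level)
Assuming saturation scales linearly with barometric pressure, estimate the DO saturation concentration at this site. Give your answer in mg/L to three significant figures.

C_s ≈ 9.92 mg/L

At sea level: C_s = 14.652 − 0.41022×7.83 + 0.007991×7.83² − 7.7774×10⁻⁵×7.83³ = 11.89 mg/L.
Pressure correction: C_s' = 11.89 × 0.834 = 9.918 mg/L.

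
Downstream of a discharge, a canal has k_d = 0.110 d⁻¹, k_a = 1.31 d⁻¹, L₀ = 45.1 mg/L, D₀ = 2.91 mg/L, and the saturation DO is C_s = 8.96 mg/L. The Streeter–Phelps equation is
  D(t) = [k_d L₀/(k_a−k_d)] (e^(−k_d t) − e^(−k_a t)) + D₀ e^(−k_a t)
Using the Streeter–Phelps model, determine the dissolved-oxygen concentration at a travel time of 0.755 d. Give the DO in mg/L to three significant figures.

k_d L₀/(k_a−k_d) = 0.110×45.1/(1.31−0.110) = 4.961/1.200 = 4.134 mg/L.
e^(−k_d t) = e^(−0.110×0.7550) = 0.9203; e^(−k_a t) = e^(−1.31×0.7550) = 0.3719.
D = 4.134 × (0.9203 − 0.3719) + 2.91 × 0.3719 = 2.267 + 1.082 = 3.349 mg/L.
DO = C_s − D = 8.96 − 3.349 = 5.611 mg/L.

DO ≈ 5.61 mg/L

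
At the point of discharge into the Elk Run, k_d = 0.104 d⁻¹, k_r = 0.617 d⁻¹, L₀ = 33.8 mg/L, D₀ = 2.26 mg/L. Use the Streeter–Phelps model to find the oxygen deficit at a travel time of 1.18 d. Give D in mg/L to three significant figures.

D ≈ 3.84 mg/L

k_d L₀/(k_r−k_d) = 0.104×33.8/(0.617−0.104) = 3.515/0.5130 = 6.852 mg/L.
e^(−k_d t) = e^(−0.104×1.180) = 0.8845; e^(−k_r t) = e^(−0.617×1.180) = 0.4828.
D = 6.852 × (0.8845 − 0.4828) + 2.26 × 0.4828 = 2.752 + 1.091 = 3.844 mg/L.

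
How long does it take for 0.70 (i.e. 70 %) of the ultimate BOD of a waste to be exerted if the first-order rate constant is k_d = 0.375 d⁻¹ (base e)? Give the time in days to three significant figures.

t ≈ 3.21 d

y/L₀ = 1 − e^(−k_d t) = 0.70 ⇒ e^(−k_d t) = 0.300
t = −ln(0.300) / 0.375 = 1.204 / 0.375 = 3.211 d.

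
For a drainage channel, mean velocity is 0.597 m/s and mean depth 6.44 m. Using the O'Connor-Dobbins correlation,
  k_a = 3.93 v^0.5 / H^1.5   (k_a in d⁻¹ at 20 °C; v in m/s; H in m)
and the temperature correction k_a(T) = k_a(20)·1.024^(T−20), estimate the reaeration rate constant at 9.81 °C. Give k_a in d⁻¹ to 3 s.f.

k_a(20) = 3.93 × 0.597^0.5 / 6.44^1.5 = 3.93 × 0.7727 / 16.34 = 0.1858 d⁻¹.
k_a(9.81) = 0.1858 × 1.024^(9.81−20) = 0.1858 × 0.7853 = 0.1459 d⁻¹.

k_a ≈ 0.146 d⁻¹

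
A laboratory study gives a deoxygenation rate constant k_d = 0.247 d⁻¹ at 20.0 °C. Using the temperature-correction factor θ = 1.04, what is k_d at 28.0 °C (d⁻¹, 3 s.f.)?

k_d(T₂) = k_d(T₁) · θ^(T₂−T₁) = 0.247 × 1.04^(28.0−20.0)
= 0.247 × 1.04^8.00 = 0.247 × 1.369 = 0.3380 d⁻¹.

k_d ≈ 0.338 d⁻¹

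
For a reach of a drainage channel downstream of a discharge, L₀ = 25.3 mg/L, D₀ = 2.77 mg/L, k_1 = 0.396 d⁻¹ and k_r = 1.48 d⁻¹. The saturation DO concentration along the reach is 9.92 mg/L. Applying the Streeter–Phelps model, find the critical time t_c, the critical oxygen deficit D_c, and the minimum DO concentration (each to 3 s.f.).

t_c ≈ 0.888 d; D_c ≈ 4.76 mg/L; min DO ≈ 5.16 mg/L

With k_r/k_1 = 3.737 and 1 − D₀(k_r−k_1)/(k_1 L₀) = 0.7003,
t_c = ln(3.737 × 0.7003) / (1.48 − 0.396) = ln(2.617) / 1.084 = 0.9621/1.084 = 0.8876 d.
D_c = (k_1/k_r) L₀ e^(−k_1 t_c) = (0.396/1.48) × 25.3 × e^(−0.396×0.8876) = 0.2676 × 25.3 × 0.7036 = 4.763 mg/L.
Minimum DO = C_s − D_c = 9.92 − 4.763 = 5.157 mg/L.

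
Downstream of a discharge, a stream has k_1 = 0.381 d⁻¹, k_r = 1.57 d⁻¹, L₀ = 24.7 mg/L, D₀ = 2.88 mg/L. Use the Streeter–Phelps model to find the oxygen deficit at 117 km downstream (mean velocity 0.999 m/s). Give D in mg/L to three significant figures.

Travel time t = x/v = 117 km / (0.999 m/s) = 117000 m / 0.999 m/s = 117100 s = 1.356 d.
k_1 L₀/(k_r−k_1) = 0.381×24.7/(1.57−0.381) = 9.411/1.189 = 7.915 mg/L.
e^(−k_1 t) = e^(−0.381×1.356) = 0.5966; e^(−k_r t) = e^(−1.57×1.356) = 0.1191.
D = 7.915 × (0.5966 − 0.1191) + 2.88 × 0.1191 = 3.780 + 0.3429 = 4.123 mg/L.

D ≈ 4.12 mg/L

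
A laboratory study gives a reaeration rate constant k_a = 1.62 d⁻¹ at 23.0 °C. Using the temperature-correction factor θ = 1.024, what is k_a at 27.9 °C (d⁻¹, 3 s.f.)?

k_a ≈ 1.82 d⁻¹

k_a(T₂) = k_a(T₁) · θ^(T₂−T₁) = 1.62 × 1.024^(27.9−23.0)
= 1.62 × 1.024^4.90 = 1.62 × 1.123 = 1.820 d⁻¹.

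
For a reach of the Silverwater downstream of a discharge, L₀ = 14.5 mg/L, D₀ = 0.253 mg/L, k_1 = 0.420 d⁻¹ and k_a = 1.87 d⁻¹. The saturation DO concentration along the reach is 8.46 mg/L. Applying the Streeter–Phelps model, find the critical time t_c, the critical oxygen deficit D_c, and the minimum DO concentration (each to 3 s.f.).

t_c = [1/(k_a−k_1)] ln[(k_a/k_1)(1 − D₀(k_a−k_1)/(k_1 L₀))]
= [1/(1.87−0.420)] ln[(1.87/0.420)(1 − 0.253×1.450/(0.420×14.5))]
= (1/1.450) ln[4.452 × 0.9398] = 0.6897 × ln(4.184) = 0.6897 × 1.431 = 0.9871 d.
L(t_c) = L₀ e^(−k_1 t_c) = 14.5 × 0.6606 = 9.579 mg/L, and at the critical point k_a D_c = k_1 L, so D_c = (0.420/1.87) × 9.579 = 2.151 mg/L.
Minimum DO = C_s − D_c = 8.46 − 2.151 = 6.309 mg/L.

t_c ≈ 0.987 d; D_c ≈ 2.15 mg/L; min DO ≈ 6.31 mg/L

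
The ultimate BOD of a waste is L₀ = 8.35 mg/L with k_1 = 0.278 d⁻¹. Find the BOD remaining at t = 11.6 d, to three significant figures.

L_t = L₀ e^(−k_1 t) = 8.35 × e^(−0.278×11.6) = 8.35 × 0.03976 = 0.3320 mg/L.

L ≈ 0.332 mg/L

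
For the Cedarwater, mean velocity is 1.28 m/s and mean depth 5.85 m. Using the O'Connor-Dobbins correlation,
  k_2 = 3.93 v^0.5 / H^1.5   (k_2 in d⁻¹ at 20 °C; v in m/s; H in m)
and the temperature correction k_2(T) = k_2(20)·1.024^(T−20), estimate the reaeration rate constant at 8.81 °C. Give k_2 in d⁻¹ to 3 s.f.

k_2 ≈ 0.241 d⁻¹

k_2(20) = 3.93 × 1.28^0.5 / 5.85^1.5 = 3.93 × 1.131 / 14.15 = 0.3142 d⁻¹.
k_2(8.81) = 0.3142 × 1.024^(8.81−20) = 0.3142 × 0.7669 = 0.2410 d⁻¹.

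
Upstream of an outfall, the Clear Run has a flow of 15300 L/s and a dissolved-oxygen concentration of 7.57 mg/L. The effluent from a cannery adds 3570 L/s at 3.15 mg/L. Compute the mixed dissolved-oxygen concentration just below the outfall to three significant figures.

6.73 mg/L

Flow-weighted mixing: C = (Q_r C_r + Q_w C_w)/(Q_r + Q_w)
= (15300×7.57 + 3570×3.15)/(15300 + 3570) = 127100/18870 = 6.734 mg/L.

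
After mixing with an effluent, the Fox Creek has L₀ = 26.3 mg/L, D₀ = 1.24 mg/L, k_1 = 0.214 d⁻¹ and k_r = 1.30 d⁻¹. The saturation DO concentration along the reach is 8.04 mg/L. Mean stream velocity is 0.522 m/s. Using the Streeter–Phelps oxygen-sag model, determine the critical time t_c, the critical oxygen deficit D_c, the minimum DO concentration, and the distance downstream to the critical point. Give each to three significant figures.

With k_r/k_1 = 6.075 and 1 − D₀(k_r−k_1)/(k_1 L₀) = 0.7607,
t_c = ln(6.075 × 0.7607) / (1.30 − 0.214) = ln(4.621) / 1.086 = 1.531/1.086 = 1.409 d.
D_c = (k_1/k_r) L₀ e^(−k_1 t_c) = (0.214/1.30) × 26.3 × e^(−0.214×1.409) = 0.1646 × 26.3 × 0.7396 = 3.202 mg/L.
Minimum DO = C_s − D_c = 8.04 − 3.202 = 4.838 mg/L.
x_c = v t_c = 0.522 m/s × 1.409 d × 86400 s/d = 63570 m ≈ 63.6 km.

t_c ≈ 1.41 d; D_c ≈ 3.20 mg/L; min DO ≈ 4.84 mg/L; x_c ≈ 63.6 km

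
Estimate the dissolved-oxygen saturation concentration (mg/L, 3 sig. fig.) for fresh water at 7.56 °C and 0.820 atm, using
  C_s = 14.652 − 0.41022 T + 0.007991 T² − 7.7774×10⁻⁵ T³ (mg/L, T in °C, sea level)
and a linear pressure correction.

C_s ≈ 9.82 mg/L

At sea level: C_s = 14.652 − 0.41022×7.56 + 0.007991×7.56² − 7.7774×10⁻⁵×7.56³ = 11.97 mg/L.
Pressure correction: C_s' = 11.97 × 0.820 = 9.819 mg/L.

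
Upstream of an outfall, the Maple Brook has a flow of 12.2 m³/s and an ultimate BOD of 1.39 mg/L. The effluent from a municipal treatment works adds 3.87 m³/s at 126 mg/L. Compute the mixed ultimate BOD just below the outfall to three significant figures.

Flow-weighted mixing: C = (Q_r C_r + Q_w C_w)/(Q_r + Q_w)
= (12.2×1.39 + 3.87×126)/(12.2 + 3.87) = 504.6/16.07 = 31.40 mg/L.

31.4 mg/L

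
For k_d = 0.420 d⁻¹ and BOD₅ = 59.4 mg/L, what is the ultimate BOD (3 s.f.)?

L₀ ≈ 67.7 mg/L

BOD₅ = L₀(1 − e^(−5k_d)) ⇒ L₀ = BOD₅ / (1 − e^(−5×0.420))
= 59.4 / (1 − 0.1225) = 59.4 / 0.8775 = 67.69 mg/L.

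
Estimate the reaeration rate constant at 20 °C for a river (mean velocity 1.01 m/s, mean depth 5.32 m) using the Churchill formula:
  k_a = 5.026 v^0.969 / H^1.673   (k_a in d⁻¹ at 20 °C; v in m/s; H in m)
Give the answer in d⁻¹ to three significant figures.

k_a ≈ 0.310 d⁻¹

k_a = 5.026 × 1.01^0.969 / 5.32^1.673 = 5.026 × 1.010 / 16.39 = 0.3097 d⁻¹.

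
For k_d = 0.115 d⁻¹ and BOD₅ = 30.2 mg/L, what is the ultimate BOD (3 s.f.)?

BOD₅ = L₀(1 − e^(−5k_d)) ⇒ L₀ = BOD₅ / (1 − e^(−5×0.115))
= 30.2 / (1 − 0.5627) = 30.2 / 0.4373 = 69.06 mg/L.

L₀ ≈ 69.1 mg/L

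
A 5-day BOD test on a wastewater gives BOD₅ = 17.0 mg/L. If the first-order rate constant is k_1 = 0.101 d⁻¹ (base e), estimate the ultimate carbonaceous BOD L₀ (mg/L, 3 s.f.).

BOD₅ = L₀(1 − e^(−5k_1)) ⇒ L₀ = BOD₅ / (1 − e^(−5×0.101))
= 17.0 / (1 − 0.6035) = 17.0 / 0.3965 = 42.88 mg/L.

L₀ ≈ 42.9 mg/L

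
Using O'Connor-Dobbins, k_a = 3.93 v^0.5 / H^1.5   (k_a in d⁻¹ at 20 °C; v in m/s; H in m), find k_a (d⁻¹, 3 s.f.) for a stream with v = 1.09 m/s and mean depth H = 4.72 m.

k_a = 3.93 × 1.09^0.5 / 4.72^1.5 = 3.93 × 1.044 / 10.25 = 0.4001 d⁻¹.

k_a ≈ 0.400 d⁻¹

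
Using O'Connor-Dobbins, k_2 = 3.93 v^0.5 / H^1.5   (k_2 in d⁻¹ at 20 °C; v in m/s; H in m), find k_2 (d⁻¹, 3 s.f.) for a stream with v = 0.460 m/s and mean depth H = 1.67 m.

k_2 = 3.93 × 0.460^0.5 / 1.67^1.5 = 3.93 × 0.6782 / 2.158 = 1.235 d⁻¹.

k_2 ≈ 1.24 d⁻¹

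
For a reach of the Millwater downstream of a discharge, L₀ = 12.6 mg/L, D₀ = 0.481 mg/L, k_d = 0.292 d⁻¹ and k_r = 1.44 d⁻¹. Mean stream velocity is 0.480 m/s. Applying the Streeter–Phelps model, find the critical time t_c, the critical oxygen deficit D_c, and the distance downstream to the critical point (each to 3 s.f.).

At the critical point dD/dt = 0, so k_d L₀ e^(−k_d t) = k_r D. Substituting D(t) from the Streeter–Phelps equation and solving for t gives
t_c = ln[(k_r/k_d)(1 − D₀(k_r−k_d)/(k_d L₀))] / (k_r−k_d).
Here k_r−k_d = 1.148 d⁻¹ and 1 − D₀(k_r−k_d)/(k_d L₀) = 1 − 0.481×1.148/(0.292×12.6) = 0.8499, so
t_c = ln(4.932 × 0.8499) / 1.148 = 1.433 / 1.148 = 1.248 d.
D_c = (k_d/k_r) L₀ e^(−k_d t_c) = (0.292/1.44) × 12.6 × e^(−0.292×1.248) = 0.2028 × 12.6 × 0.6945 = 1.775 mg/L.
x_c = v t_c = 0.480 m/s × 1.248 d × 86400 s/d = 51770 m ≈ 51.8 km.

t_c ≈ 1.25 d; D_c ≈ 1.77 mg/L; x_c ≈ 51.8 km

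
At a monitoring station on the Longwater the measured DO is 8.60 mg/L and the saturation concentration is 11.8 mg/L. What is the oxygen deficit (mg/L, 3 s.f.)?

D ≈ 3.20 mg/L

D = C_s − C = 11.8 − 8.60 = 3.20 mg/L.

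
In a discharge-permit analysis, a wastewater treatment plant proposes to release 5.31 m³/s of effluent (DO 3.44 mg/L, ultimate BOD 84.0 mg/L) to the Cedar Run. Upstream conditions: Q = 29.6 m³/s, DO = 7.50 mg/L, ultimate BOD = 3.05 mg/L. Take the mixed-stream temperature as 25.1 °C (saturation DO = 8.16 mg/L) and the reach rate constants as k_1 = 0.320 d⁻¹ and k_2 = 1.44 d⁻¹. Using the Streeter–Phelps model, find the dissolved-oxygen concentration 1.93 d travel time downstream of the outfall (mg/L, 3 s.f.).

DO ≈ 5.99 mg/L

Mixed DO = (29.6×7.50 + 5.31×3.44)/(29.6+5.31) = 240.3/34.91 = 6.882 mg/L.
Mixed L₀ = (29.6×3.05 + 5.31×84.0)/(34.91) = 536.3/34.91 = 15.36 mg/L.
Initial deficit D₀ = C_s − DO₀ = 8.16 − 6.882 = 1.278 mg/L.
D(1.93) = [0.320×15.36/(1.44−0.320)](e^(−0.320×1.93) − e^(−1.44×1.93)) + 1.278 e^(−1.44×1.93)
= 4.389 × (0.5392 − 0.06209) + 1.278 × 0.06209 = 2.174 mg/L.
DO = 8.16 − 2.174 = 5.986 mg/L.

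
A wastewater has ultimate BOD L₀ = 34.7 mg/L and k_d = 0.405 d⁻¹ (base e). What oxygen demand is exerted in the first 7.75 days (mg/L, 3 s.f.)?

y ≈ 33.2 mg/L

y_t = L₀(1 − e^(−k_d t)) = 34.7 × (1 − e^(−0.405×7.75))
= 34.7 × (1 − 0.04334) = 34.7 × 0.9567 = 33.20 mg/L.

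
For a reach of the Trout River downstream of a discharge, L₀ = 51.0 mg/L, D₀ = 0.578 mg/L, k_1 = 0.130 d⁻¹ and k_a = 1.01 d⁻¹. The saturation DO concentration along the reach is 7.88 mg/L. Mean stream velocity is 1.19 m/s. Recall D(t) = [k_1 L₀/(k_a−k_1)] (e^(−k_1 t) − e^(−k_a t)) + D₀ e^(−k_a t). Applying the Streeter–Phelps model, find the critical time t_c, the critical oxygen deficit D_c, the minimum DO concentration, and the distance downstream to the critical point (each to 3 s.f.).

t_c ≈ 2.24 d; D_c ≈ 4.91 mg/L; min DO ≈ 2.97 mg/L; x_c ≈ 230 km

At the critical point dD/dt = 0, so k_1 L₀ e^(−k_1 t) = k_a D. Substituting D(t) from the Streeter–Phelps equation and solving for t gives
t_c = ln[(k_a/k_1)(1 − D₀(k_a−k_1)/(k_1 L₀))] / (k_a−k_1).
Here k_a−k_1 = 0.8800 d⁻¹ and 1 − D₀(k_a−k_1)/(k_1 L₀) = 1 − 0.578×0.8800/(0.130×51.0) = 0.9233, so
t_c = ln(7.769 × 0.9233) / 0.8800 = 1.970 / 0.8800 = 2.239 d.
D_c = (k_1/k_a) L₀ e^(−k_1 t_c) = (0.130/1.01) × 51.0 × e^(−0.130×2.239) = 0.1287 × 51.0 × 0.7475 = 4.907 mg/L.
Minimum DO = C_s − D_c = 7.88 − 4.907 = 2.973 mg/L.
x_c = v t_c = 1.19 m/s × 2.239 d × 86400 s/d = 230200 m ≈ 230 km.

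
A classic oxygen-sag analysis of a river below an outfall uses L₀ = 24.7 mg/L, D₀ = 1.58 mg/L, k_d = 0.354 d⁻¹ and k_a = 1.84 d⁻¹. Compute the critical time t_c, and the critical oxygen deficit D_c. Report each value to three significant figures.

t_c = [1/(k_a−k_d)] ln[(k_a/k_d)(1 − D₀(k_a−k_d)/(k_d L₀))]
= [1/(1.84−0.354)] ln[(1.84/0.354)(1 − 1.58×1.486/(0.354×24.7))]
= (1/1.486) ln[5.198 × 0.7315] = 0.6729 × ln(3.802) = 0.6729 × 1.336 = 0.8987 d.
L(t_c) = L₀ e^(−k_d t_c) = 24.7 × 0.7275 = 17.97 mg/L, and at the critical point k_a D_c = k_d L, so D_c = (0.354/1.84) × 17.97 = 3.457 mg/L.

t_c ≈ 0.899 d; D_c ≈ 3.46 mg/L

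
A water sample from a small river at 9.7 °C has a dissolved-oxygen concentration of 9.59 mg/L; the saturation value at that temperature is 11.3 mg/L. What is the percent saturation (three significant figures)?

84.9 % saturation

% saturation = C/C_s × 100 = 9.59/11.3 × 100 = 84.9 %.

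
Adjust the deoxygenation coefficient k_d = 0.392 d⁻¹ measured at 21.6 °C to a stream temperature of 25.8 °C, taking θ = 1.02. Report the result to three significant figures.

k_d(T₂) = k_d(T₁) · θ^(T₂−T₁) = 0.392 × 1.02^(25.8−21.6)
= 0.392 × 1.02^4.20 = 0.392 × 1.087 = 0.4260 d⁻¹.

k_d ≈ 0.426 d⁻¹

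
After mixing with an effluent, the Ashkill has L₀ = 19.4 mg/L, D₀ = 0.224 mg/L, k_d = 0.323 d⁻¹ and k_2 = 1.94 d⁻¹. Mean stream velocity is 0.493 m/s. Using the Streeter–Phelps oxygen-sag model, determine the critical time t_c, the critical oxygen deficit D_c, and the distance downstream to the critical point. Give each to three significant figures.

t_c ≈ 1.07 d; D_c ≈ 2.28 mg/L; x_c ≈ 45.7 km

With k_2/k_d = 6.006 and 1 − D₀(k_2−k_d)/(k_d L₀) = 0.9422,
t_c = ln(6.006 × 0.9422) / (1.94 − 0.323) = ln(5.659) / 1.617 = 1.733/1.617 = 1.072 d.
D_c = (k_d/k_2) L₀ e^(−k_d t_c) = (0.323/1.94) × 19.4 × e^(−0.323×1.072) = 0.1665 × 19.4 × 0.7074 = 2.285 mg/L.
x_c = v t_c = 0.493 m/s × 1.072 d × 86400 s/d = 45660 m ≈ 45.7 km.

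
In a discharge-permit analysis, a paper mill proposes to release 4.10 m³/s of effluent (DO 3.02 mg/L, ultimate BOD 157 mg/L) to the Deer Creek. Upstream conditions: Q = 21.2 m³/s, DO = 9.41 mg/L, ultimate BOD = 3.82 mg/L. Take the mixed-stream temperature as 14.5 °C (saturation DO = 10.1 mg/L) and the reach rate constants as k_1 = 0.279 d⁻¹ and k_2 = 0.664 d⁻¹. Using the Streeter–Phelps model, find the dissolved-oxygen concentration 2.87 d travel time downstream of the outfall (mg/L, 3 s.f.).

Mixed DO = (21.2×9.41 + 4.10×3.02)/(21.2+4.10) = 211.9/25.30 = 8.374 mg/L.
Mixed L₀ = (21.2×3.82 + 4.10×157)/(25.30) = 724.7/25.30 = 28.64 mg/L.
Initial deficit D₀ = C_s − DO₀ = 10.1 − 8.374 = 1.726 mg/L.
D(2.87) = [0.279×28.64/(0.664−0.279)](e^(−0.279×2.87) − e^(−0.664×2.87)) + 1.726 e^(−0.664×2.87)
= 20.76 × (0.4490 − 0.1487) + 1.726 × 0.1487 = 6.490 mg/L.
DO = 10.1 − 6.490 = 3.610 mg/L.

DO ≈ 3.61 mg/L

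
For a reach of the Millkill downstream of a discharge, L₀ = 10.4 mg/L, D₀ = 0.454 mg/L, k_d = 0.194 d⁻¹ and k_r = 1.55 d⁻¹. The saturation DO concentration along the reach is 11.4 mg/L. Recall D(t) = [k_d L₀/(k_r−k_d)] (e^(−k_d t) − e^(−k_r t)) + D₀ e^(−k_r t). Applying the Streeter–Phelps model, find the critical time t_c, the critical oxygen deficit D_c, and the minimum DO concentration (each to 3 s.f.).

t_c ≈ 1.26 d; D_c ≈ 1.02 mg/L; min DO ≈ 10.4 mg/L

At the critical point dD/dt = 0, so k_d L₀ e^(−k_d t) = k_r D. Substituting D(t) from the Streeter–Phelps equation and solving for t gives
t_c = ln[(k_r/k_d)(1 − D₀(k_r−k_d)/(k_d L₀))] / (k_r−k_d).
Here k_r−k_d = 1.356 d⁻¹ and 1 − D₀(k_r−k_d)/(k_d L₀) = 1 − 0.454×1.356/(0.194×10.4) = 0.6949, so
t_c = ln(7.990 × 0.6949) / 1.356 = 1.714 / 1.356 = 1.264 d.
D_c = (k_d/k_r) L₀ e^(−k_d t_c) = (0.194/1.55) × 10.4 × e^(−0.194×1.264) = 0.1252 × 10.4 × 0.7825 = 1.019 mg/L.
Minimum DO = C_s − D_c = 11.4 − 1.019 = 10.38 mg/L.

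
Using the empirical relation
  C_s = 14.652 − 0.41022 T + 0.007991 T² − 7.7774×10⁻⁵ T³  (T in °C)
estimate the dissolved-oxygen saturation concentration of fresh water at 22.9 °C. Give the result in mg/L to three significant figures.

C_s = 14.652 − 0.41022×22.9 + 0.007991×22.9² − 7.7774×10⁻⁵×22.9³ = 8.515 mg/L.

C_s ≈ 8.51 mg/L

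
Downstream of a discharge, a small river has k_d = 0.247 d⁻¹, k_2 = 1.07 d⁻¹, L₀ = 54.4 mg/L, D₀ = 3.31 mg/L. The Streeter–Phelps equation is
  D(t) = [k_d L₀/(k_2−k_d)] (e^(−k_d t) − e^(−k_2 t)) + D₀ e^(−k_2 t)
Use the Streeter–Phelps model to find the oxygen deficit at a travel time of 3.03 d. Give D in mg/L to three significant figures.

D ≈ 7.22 mg/L

k_d L₀/(k_2−k_d) = 0.247×54.4/(1.07−0.247) = 13.44/0.8230 = 16.33 mg/L.
e^(−k_d t) = e^(−0.247×3.030) = 0.4731; e^(−k_2 t) = e^(−1.07×3.030) = 0.03908.
D = 16.33 × (0.4731 − 0.03908) + 3.31 × 0.03908 = 7.086 + 0.1294 = 7.216 mg/L.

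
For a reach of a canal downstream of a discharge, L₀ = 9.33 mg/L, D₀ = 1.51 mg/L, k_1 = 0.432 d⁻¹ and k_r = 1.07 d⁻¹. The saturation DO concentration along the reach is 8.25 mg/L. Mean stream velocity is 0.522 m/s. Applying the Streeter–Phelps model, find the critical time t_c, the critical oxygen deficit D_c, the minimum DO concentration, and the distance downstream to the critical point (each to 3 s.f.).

t_c = [1/(k_r−k_1)] ln[(k_r/k_1)(1 − D₀(k_r−k_1)/(k_1 L₀))]
= [1/(1.07−0.432)] ln[(1.07/0.432)(1 − 1.51×0.6380/(0.432×9.33))]
= (1/0.6380) ln[2.477 × 0.7610] = 1.567 × ln(1.885) = 1.567 × 0.6338 = 0.9935 d.
L(t_c) = L₀ e^(−k_1 t_c) = 9.33 × 0.6510 = 6.074 mg/L, and at the critical point k_r D_c = k_1 L, so D_c = (0.432/1.07) × 6.074 = 2.452 mg/L.
Minimum DO = C_s − D_c = 8.25 − 2.452 = 5.798 mg/L.
x_c = v t_c = 0.522 m/s × 0.9935 d × 86400 s/d = 44810 m ≈ 44.8 km.

t_c ≈ 0.993 d; D_c ≈ 2.45 mg/L; min DO ≈ 5.80 mg/L; x_c ≈ 44.8 km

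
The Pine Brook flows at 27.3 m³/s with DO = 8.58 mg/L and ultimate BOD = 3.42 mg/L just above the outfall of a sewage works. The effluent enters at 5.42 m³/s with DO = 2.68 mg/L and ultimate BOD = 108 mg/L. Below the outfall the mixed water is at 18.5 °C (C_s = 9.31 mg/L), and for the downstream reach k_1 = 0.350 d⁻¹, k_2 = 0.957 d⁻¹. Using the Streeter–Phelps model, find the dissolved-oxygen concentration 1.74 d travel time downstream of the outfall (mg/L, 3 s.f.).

DO ≈ 4.74 mg/L

Mixed DO = (27.3×8.58 + 5.42×2.68)/(27.3+5.42) = 248.8/32.72 = 7.603 mg/L.
Mixed L₀ = (27.3×3.42 + 5.42×108)/(32.72) = 678.7/32.72 = 20.74 mg/L.
Initial deficit D₀ = C_s − DO₀ = 9.31 − 7.603 = 1.707 mg/L.
D(1.74) = [0.350×20.74/(0.957−0.350)](e^(−0.350×1.74) − e^(−0.957×1.74)) + 1.707 e^(−0.957×1.74)
= 11.96 × (0.5439 − 0.1892) + 1.707 × 0.1892 = 4.566 mg/L.
DO = 9.31 − 4.566 = 4.744 mg/L.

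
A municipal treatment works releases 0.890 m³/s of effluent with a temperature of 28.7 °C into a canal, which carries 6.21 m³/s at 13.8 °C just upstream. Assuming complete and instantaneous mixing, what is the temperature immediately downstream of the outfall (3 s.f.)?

Flow-weighted mixing: C = (Q_r C_r + Q_w C_w)/(Q_r + Q_w)
= (6.21×13.8 + 0.890×28.7)/(6.21 + 0.890) = 111.2/7.100 = 15.67 °C.

15.7 °C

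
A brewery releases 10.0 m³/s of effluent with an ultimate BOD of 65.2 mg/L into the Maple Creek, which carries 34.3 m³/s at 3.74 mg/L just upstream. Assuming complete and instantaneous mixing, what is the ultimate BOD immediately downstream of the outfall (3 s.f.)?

Flow-weighted mixing: C = (Q_r C_r + Q_w C_w)/(Q_r + Q_w)
= (34.3×3.74 + 10.0×65.2)/(34.3 + 10.0) = 780.3/44.30 = 17.61 mg/L.

17.6 mg/L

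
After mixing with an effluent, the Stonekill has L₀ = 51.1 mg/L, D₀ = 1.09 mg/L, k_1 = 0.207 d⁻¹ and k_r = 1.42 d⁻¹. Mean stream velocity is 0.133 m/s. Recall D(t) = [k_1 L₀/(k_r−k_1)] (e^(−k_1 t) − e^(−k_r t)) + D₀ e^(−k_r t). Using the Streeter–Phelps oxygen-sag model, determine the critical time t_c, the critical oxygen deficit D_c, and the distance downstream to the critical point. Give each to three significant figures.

With k_r/k_1 = 6.860 and 1 − D₀(k_r−k_1)/(k_1 L₀) = 0.8750,
t_c = ln(6.860 × 0.8750) / (1.42 − 0.207) = ln(6.002) / 1.213 = 1.792/1.213 = 1.477 d.
D_c = (k_1/k_r) L₀ e^(−k_1 t_c) = (0.207/1.42) × 51.1 × e^(−0.207×1.477) = 0.1458 × 51.1 × 0.7365 = 5.486 mg/L.
x_c = v t_c = 0.133 m/s × 1.477 d × 86400 s/d = 16980 m ≈ 17.0 km.

t_c ≈ 1.48 d; D_c ≈ 5.49 mg/L; x_c ≈ 17.0 km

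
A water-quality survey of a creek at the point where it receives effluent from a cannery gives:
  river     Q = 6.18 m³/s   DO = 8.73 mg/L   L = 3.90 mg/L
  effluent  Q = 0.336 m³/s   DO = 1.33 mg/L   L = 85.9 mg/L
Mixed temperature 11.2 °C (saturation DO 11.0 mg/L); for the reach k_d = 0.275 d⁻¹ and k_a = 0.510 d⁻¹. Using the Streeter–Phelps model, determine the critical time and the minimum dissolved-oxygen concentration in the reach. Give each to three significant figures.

t_c ≈ 1.24 d; minimum DO ≈ 7.88 mg/L

Mixed DO = (6.18×8.73 + 0.336×1.33)/(6.18+0.336) = 54.40/6.516 = 8.348 mg/L.
Mixed L₀ = (6.18×3.90 + 0.336×85.9)/(6.516) = 52.96/6.516 = 8.128 mg/L.
Initial deficit D₀ = C_s − DO₀ = 11.0 − 8.348 = 2.652 mg/L.
t_c = (1/0.2350) ln[(0.510/0.275)(1 − 2.652×0.2350/(0.275×8.128))] = 4.255 × ln(1.338) = 1.238 d.
D_c = (0.275/0.510) × 8.128 × e^(−0.275×1.238) = 0.5392 × 8.128 × 0.7115 = 3.119 mg/L.
Minimum DO = 11.0 − 3.119 = 7.881 mg/L.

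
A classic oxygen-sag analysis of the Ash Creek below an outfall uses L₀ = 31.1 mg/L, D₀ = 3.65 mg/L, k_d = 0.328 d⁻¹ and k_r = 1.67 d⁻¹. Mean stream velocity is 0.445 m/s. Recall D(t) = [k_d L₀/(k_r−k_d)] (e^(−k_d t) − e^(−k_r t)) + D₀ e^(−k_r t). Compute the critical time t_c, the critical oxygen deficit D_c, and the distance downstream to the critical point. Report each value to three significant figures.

t_c ≈ 0.725 d; D_c ≈ 4.82 mg/L; x_c ≈ 27.9 km

With k_r/k_d = 5.091 and 1 − D₀(k_r−k_d)/(k_d L₀) = 0.5198,
t_c = ln(5.091 × 0.5198) / (1.67 − 0.328) = ln(2.647) / 1.342 = 0.9733/1.342 = 0.7252 d.
D_c = (k_d/k_r) L₀ e^(−k_d t_c) = (0.328/1.67) × 31.1 × e^(−0.328×0.7252) = 0.1964 × 31.1 × 0.7883 = 4.815 mg/L.
x_c = v t_c = 0.445 m/s × 0.7252 d × 86400 s/d = 27880 m ≈ 27.9 km.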